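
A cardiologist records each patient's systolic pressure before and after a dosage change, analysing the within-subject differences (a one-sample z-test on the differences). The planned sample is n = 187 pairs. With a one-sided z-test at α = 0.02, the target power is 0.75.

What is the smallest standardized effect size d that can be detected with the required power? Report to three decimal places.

d ≈ 0.200

Need Φ(δ − 2.054) = 0.75, so δ = 2.054 + 0.674 = 2.728.
δ = d·√n ⇒ d = δ/√n = 2.728/√187 = 0.1995.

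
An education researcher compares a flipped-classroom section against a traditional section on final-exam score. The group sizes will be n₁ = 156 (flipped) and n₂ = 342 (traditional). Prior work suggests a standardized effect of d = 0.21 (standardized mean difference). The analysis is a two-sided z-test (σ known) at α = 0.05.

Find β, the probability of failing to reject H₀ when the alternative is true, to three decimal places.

β ≈ 0.415

Noncentrality parameter: δ = d / √(1/n₁ + 1/n₂) = 0.21 / √(1/156 + 1/342) = 2.1736
Two-sided α = 0.05 → critical value z_{0.025} = 1.960.
Power = Φ(δ − 1.960) + Φ(−δ − 1.960) = Φ(0.214) + Φ(-4.134) = 0.5846 + 0.0000 = 0.5846.
Type II error: β = 1 − power = 1 − 0.5846 = 0.4154.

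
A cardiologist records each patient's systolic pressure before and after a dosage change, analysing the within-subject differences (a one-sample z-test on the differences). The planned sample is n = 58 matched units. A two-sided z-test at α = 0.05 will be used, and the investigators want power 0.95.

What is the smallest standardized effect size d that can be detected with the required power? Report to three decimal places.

d ≈ 0.473

Need Φ(δ − 1.960) = 0.95, so δ = 1.960 + 1.645 = 3.605.
(Lower-tail contribution to power is negligible for δ > 0.)
δ = d·√n ⇒ d = δ/√n = 3.605/√58 = 0.4733.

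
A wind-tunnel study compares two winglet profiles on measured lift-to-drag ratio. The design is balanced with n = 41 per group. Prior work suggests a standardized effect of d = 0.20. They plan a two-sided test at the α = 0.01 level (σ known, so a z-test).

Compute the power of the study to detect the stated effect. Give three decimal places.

Power ≈ 0.048

Noncentrality parameter: δ = d·√(n/2) = 0.20 × √(41/2) = 0.9055
Two-sided α = 0.01 → critical value z_{0.005} = 2.576.
Power = Φ(δ − 2.576) + Φ(−δ − 2.576) = Φ(-1.670) + Φ(-3.481) = 0.0474 + 0.0002 = 0.0477.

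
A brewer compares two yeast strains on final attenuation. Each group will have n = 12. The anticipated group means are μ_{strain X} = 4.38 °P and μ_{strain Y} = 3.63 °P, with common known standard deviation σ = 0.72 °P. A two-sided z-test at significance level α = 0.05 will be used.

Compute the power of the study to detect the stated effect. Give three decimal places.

Power ≈ 0.723

Standardized effect: d = |μ_{strain X} − μ_{strain Y}| / σ = |4.38 − 3.63| / 0.72 = 1.0417
Noncentrality parameter: δ = d·√(n/2) = 1.0417 × √(12/2) = 2.5516
Two-sided α = 0.05 → critical value z_{0.025} = 1.960.
Power = Φ(δ − 1.960) + Φ(−δ − 1.960) = Φ(0.592) + Φ(-4.512) = 0.7229 + 0.0000 = 0.7229.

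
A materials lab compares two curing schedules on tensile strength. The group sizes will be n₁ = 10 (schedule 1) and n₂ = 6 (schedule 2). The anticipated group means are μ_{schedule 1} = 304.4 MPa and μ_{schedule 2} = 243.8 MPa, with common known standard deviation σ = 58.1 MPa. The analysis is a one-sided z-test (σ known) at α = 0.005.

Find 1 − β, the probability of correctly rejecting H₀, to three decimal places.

Standardized effect: d = |μ_{schedule 1} − μ_{schedule 2}| / σ = |304.4 − 243.8| / 58.1 = 1.0430
Noncentrality parameter: λ = d / √(1/n₁ + 1/n₂) = 1.0430 / √(1/10 + 1/6) = 2.0198
Critical value for a one-sided test at α = 0.005: z_α = 2.576.
Power = Φ(λ − 2.576) = Φ(-0.556) = 0.2891.

Power ≈ 0.289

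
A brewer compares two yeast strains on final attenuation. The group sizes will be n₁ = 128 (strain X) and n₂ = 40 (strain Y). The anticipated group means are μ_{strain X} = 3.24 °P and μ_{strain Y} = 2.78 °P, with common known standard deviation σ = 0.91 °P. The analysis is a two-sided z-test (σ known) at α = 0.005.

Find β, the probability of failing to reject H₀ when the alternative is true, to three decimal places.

Standardized effect: d = |μ_{strain X} − μ_{strain Y}| / σ = |3.24 − 2.78| / 0.91 = 0.5055
Noncentrality parameter: δ = d / √(1/n₁ + 1/n₂) = 0.5055 / √(1/128 + 1/40) = 2.7906
Critical value for a two-sided test at α = 0.005: z_{α/2} = 2.807.
Power = Φ(δ − 2.807) + Φ(−δ − 2.807) = Φ(-0.016) + Φ(-5.598) = 0.4934 + 0.0000 = 0.4934.
Type II error: β = 1 − power = 1 − 0.4934 = 0.5066.

β ≈ 0.507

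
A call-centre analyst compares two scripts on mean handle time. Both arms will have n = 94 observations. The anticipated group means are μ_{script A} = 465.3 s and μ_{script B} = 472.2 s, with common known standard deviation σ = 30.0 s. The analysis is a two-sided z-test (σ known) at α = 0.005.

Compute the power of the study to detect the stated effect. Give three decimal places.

Power ≈ 0.109

Standardized effect: d = |μ_{script A} − μ_{script B}| / σ = |465.3 − 472.2| / 30.0 = 0.2300
Noncentrality parameter: δ = d·√(n/2) = 0.2300 × √(94/2) = 1.5768
Two-sided α = 0.005 → critical value z_{0.0025} = 2.807.
Power = Φ(δ − 2.807) + Φ(−δ − 2.807) = Φ(-1.230) + Φ(-4.384) = 0.1093 + 0.0000 = 0.1093.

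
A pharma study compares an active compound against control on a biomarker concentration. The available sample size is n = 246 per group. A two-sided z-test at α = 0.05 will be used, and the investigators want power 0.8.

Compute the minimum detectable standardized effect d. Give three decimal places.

Required noncentrality: δ = z_{0.025} + z_{0.20} = 1.960 + 0.842 = 2.802.
(The second rejection-region term Φ(−δ − z_{α/2}) is negligible and dropped.)
δ = d·√(n/2) ⇒ d = δ/√(n/2) = 2.802/√(246/2) = 0.2526.

d ≈ 0.253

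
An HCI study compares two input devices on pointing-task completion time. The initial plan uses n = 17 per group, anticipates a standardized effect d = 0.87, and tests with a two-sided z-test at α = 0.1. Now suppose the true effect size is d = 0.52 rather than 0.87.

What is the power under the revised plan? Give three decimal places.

With d = 0.52: δ = d·√(n/2) = 0.52 × √(17/2) = 1.5160. Critical value z_{0.05} = 1.645.
Revised power = Φ(δ − 1.645) + Φ(−δ − 1.645) = Φ(-0.129) + Φ(-3.161) = 0.4488 + 0.0008 = 0.4495.

Power ≈ 0.450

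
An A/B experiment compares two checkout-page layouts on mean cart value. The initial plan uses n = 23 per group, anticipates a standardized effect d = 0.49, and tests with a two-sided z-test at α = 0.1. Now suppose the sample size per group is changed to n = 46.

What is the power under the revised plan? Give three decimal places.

With n = 46 per group: δ = d·√(n/2) = 0.49 × √(46/2) = 2.3500. Critical value z_{0.05} = 1.645.
Revised power = Φ(δ − 1.645) + Φ(−δ − 1.645) = Φ(0.705) + Φ(-3.995) = 0.7596 + 0.0000 = 0.7597.

Power ≈ 0.760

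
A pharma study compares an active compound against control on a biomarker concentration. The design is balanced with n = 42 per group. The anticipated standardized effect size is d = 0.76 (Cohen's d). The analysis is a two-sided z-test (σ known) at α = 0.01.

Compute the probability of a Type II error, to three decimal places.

β ≈ 0.182

Noncentrality parameter: δ = d·√(n/2) = 0.76 × √(42/2) = 3.4828
Critical value for a two-sided test at α = 0.01: z_{α/2} = 2.576.
Power = Φ(δ − 2.576) + Φ(−δ − 2.576) = Φ(0.907) + Φ(-6.059) = 0.8178 + 0.0000 = 0.8178.
Type II error: β = 1 − power = 1 − 0.8178 = 0.1822.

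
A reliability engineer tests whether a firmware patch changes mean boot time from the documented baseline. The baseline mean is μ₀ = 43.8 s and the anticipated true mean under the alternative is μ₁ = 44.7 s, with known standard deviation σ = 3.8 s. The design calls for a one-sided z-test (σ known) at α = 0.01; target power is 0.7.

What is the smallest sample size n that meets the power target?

n = 145

Standardized effect: d = |μ₁ − μ₀| / σ = |44.7 − 43.8| / 3.8 = 0.2368
For power 0.7 need Φ(δ − z_{0.01}) = 0.7, so δ = z_{0.01} + z_{0.30} = 2.326 + 0.524 = 2.851.
δ = d·√n ⇒ n = (δ/d)² = (2.851 / 0.2368)² = 144.88.
Round up to the next whole unit.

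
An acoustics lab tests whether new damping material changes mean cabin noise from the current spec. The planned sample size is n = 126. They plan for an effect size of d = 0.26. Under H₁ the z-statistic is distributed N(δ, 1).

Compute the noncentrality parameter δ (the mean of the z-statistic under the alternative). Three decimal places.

δ = d·√n = 0.26 × √126 = 2.9185

δ ≈ 2.918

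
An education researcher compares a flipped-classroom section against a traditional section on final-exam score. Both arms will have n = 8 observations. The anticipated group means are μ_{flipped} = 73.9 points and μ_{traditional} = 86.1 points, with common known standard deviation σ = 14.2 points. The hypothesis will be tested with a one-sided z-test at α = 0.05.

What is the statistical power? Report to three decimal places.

Standardized effect: d = |μ_{flipped} − μ_{traditional}| / σ = |73.9 − 86.1| / 14.2 = 0.8592
Noncentrality parameter: δ = d·√(n/2) = 0.8592 × √(8/2) = 1.7183
One-sided α = 0.05 → critical value z_{0.05} = 1.645.
Power = Φ(δ − 1.645) = Φ(0.073) = 0.5293.

Power ≈ 0.529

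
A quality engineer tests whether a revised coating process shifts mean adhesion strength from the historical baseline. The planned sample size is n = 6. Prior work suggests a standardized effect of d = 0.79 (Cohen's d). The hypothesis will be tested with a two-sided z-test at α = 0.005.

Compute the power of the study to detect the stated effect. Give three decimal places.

Noncentrality parameter: δ = d·√n = 0.79 × √6 = 1.9351
Two-sided α = 0.005 → critical value z_{0.0025} = 2.807.
Power = Φ(δ − 2.807) + Φ(−δ − 2.807) = Φ(-0.872) + Φ(-4.742) = 0.1916 + 0.0000 = 0.1916.

Power ≈ 0.192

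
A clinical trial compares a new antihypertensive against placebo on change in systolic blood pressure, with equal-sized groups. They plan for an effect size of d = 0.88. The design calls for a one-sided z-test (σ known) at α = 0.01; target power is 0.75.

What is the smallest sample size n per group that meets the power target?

For power 0.75 need Φ(δ − z_{0.01}) = 0.75, so δ = z_{0.01} + z_{0.25} = 2.326 + 0.674 = 3.001.
δ = d·√(n/2) ⇒ n = 2(δ/d)² = 2 × (3.001 / 0.88)² = 23.26.
Rounding up, n = 24 per group.

n = 24 per group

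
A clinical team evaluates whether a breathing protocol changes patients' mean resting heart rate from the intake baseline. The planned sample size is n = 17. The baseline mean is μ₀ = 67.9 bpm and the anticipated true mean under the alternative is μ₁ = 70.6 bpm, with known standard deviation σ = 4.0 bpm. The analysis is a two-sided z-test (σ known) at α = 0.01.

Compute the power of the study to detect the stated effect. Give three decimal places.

Standardized effect: d = |μ₁ − μ₀| / σ = |70.6 − 67.9| / 4.0 = 0.6750
Noncentrality parameter: δ = d·√n = 0.6750 × √17 = 2.7831
Two-sided α = 0.01 → critical value z_{0.005} = 2.576.
Power = Φ(δ − 2.576) + Φ(−δ − 2.576) = Φ(0.207) + Φ(-5.359) = 0.5821 + 0.0000 = 0.5821.

Power ≈ 0.582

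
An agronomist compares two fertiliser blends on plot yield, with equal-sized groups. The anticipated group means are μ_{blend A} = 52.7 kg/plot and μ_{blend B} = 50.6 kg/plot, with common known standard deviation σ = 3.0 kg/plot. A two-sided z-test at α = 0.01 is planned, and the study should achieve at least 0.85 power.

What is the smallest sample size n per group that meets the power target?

n = 54 per group

Standardized effect: d = |μ_{blend A} − μ_{blend B}| / σ = |52.7 − 50.6| / 3.0 = 0.7000
For power 0.85 need Φ(δ − z_{0.005}) = 0.85, so δ = z_{0.005} + z_{0.15} = 2.576 + 1.036 = 3.612.
(The Φ(−δ − z_{α/2}) term is vanishingly small for δ > 0 and is dropped in the standard sample-size formula.)
δ = d·√(n/2) ⇒ n = 2(δ/d)² = 2 × (3.612 / 0.7000)² = 53.26.
Round up to the next whole unit.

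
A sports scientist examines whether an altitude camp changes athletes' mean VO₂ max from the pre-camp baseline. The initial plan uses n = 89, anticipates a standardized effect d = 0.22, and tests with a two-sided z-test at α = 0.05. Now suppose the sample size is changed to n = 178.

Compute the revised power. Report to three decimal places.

With n = 178: δ = d·√n = 0.22 × √178 = 2.9352. Critical value z_{0.025} = 1.960.
Revised power = Φ(δ − 1.960) + Φ(−δ − 1.960) = Φ(0.975) + Φ(-4.895) = 0.8353 + 0.0000 = 0.8353.

Power ≈ 0.835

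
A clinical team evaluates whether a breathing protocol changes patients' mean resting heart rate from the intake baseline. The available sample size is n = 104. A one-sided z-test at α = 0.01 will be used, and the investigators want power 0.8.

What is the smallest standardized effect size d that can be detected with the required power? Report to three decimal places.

Required noncentrality: δ = z_{0.01} + z_{0.20} = 2.326 + 0.842 = 3.168.
δ = d·√n ⇒ d = δ/√n = 3.168/√104 = 0.3106.

d ≈ 0.311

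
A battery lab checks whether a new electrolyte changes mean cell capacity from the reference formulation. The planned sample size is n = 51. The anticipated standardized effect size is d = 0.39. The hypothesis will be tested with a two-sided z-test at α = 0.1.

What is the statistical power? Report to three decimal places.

Noncentrality parameter: δ = d·√n = 0.39 × √51 = 2.7852
Two-sided α = 0.1 → critical value z_{0.05} = 1.645.
Power = Φ(δ − 1.645) + Φ(−δ − 1.645) = Φ(1.140) + Φ(-4.430) = 0.8729 + 0.0000 = 0.8729.

Power ≈ 0.873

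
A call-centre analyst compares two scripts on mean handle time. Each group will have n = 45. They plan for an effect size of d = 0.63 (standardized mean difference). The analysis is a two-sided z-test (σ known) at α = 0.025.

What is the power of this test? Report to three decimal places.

Power ≈ 0.772

Noncentrality parameter: δ = d·√(n/2) = 0.63 × √(45/2) = 2.9884
Two-sided α = 0.025 → critical value z_{0.0125} = 2.241.
Power = Φ(δ − 2.241) + Φ(−δ − 2.241) = Φ(0.747) + Φ(-5.230) = 0.7725 + 0.0000 = 0.7725.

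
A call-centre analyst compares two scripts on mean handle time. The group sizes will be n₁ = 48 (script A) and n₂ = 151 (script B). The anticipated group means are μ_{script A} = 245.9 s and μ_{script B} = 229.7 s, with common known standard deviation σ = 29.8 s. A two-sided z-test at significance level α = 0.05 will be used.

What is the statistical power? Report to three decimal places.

Standardized effect: d = |μ_{script A} − μ_{script B}| / σ = |245.9 − 229.7| / 29.8 = 0.5436
Noncentrality parameter: δ = d / √(1/n₁ + 1/n₂) = 0.5436 / √(1/48 + 1/151) = 3.2808
Two-sided α = 0.05 → critical value z_{0.025} = 1.960.
Power = Φ(δ − 1.960) + Φ(−δ − 1.960) = Φ(1.321) + Φ(-5.241) = 0.9067 + 0.0000 = 0.9067.

Power ≈ 0.907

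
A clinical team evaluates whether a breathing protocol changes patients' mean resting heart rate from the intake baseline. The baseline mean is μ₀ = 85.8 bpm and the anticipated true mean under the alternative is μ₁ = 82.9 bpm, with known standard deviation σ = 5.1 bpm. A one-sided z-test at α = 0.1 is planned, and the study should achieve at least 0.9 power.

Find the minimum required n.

n = 21

Standardized effect: d = |μ₁ − μ₀| / σ = |82.9 − 85.8| / 5.1 = 0.5686
Set Φ(δ − 1.282) = 0.9; then δ − 1.282 = Φ⁻¹(0.9) = 1.282, giving δ = 2.563.
δ = d·√n ⇒ n = (δ/d)² = (2.563 / 0.5686)² = 20.32.
Round up to the next whole unit.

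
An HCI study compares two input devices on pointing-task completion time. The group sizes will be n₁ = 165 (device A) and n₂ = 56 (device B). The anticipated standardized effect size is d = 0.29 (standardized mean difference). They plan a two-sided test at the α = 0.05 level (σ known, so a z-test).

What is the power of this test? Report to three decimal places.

Noncentrality parameter: δ = d / √(1/n₁ + 1/n₂) = 0.29 / √(1/165 + 1/56) = 1.8752
Critical value for a two-sided test at α = 0.05: z_{α/2} = 1.960.
Power = Φ(δ − 1.960) + Φ(−δ − 1.960) = Φ(-0.085) + Φ(-3.835) = 0.4662 + 0.0001 = 0.4663.

Power ≈ 0.466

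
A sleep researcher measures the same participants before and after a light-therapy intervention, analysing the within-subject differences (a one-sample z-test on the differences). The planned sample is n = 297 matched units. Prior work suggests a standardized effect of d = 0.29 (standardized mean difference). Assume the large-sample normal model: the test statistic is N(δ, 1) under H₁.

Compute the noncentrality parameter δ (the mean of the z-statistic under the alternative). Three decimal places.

δ ≈ 4.998

δ = d·√n = 0.29 × √297 = 4.9978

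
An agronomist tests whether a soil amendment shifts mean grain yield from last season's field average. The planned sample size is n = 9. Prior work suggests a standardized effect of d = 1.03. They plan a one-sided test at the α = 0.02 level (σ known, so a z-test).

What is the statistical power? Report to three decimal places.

Noncentrality parameter: δ = d·√n = 1.03 × √9 = 3.0900
Critical value for a one-sided test at α = 0.02: z_α = 2.054.
Power = Φ(δ − 2.054) = Φ(1.036) = 0.8500.

Power ≈ 0.850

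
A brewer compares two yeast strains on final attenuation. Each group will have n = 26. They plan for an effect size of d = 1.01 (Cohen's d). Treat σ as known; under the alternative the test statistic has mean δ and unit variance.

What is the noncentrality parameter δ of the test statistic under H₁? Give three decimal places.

δ ≈ 3.642

δ = d·√(n/2) = 1.01 × √(26/2) = 3.6416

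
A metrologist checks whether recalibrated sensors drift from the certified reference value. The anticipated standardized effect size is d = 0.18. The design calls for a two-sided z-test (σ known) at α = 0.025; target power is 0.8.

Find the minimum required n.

For power 0.8 need Φ(δ − z_{0.0125}) = 0.8, so δ = z_{0.0125} + z_{0.20} = 2.241 + 0.842 = 3.083.
(For δ > 0 the lower-tail rejection region contributes negligibly to power, so the one-term inversion is standard.)
δ = d·√n ⇒ n = (δ/d)² = (3.083 / 0.18)² = 293.37.
Rounding up, n = 294.

n = 294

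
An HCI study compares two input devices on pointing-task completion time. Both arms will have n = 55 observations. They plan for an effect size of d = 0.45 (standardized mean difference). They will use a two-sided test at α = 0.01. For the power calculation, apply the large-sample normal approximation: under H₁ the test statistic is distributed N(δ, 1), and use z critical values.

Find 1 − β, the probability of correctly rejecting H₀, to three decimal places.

Noncentrality parameter: δ = d·√(n/2) = 0.45 × √(55/2) = 2.3598
Critical value for a two-sided test at α = 0.01: z_{α/2} = 2.576.
Power = Φ(δ − 2.576) + Φ(−δ − 2.576) = Φ(-0.216) + Φ(-4.936) = 0.4145 + 0.0000 = 0.4145.

Power ≈ 0.414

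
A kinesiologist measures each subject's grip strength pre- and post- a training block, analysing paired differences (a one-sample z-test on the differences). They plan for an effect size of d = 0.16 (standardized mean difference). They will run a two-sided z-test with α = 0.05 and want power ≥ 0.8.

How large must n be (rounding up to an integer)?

n = 307

For power 0.8 need Φ(δ − z_{0.025}) = 0.8, so δ = z_{0.025} + z_{0.20} = 1.960 + 0.842 = 2.802.
(For δ > 0 the lower-tail rejection region contributes negligibly to power, so the one-term inversion is standard.)
δ = d·√n ⇒ n = (δ/d)² = (2.802 / 0.16)² = 306.60.
Rounding up, n = 307.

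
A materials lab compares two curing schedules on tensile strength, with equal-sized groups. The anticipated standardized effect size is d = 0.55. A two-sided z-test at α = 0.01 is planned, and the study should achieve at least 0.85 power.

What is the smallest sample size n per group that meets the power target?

For power 0.85 need Φ(δ − z_{0.005}) = 0.85, so δ = z_{0.005} + z_{0.15} = 2.576 + 1.036 = 3.612.
(For δ > 0 the lower-tail rejection region contributes negligibly to power, so the one-term inversion is standard.)
δ = d·√(n/2) ⇒ n = 2(δ/d)² = 2 × (3.612 / 0.55)² = 86.27.
Round up to the next whole unit.

n = 87 per group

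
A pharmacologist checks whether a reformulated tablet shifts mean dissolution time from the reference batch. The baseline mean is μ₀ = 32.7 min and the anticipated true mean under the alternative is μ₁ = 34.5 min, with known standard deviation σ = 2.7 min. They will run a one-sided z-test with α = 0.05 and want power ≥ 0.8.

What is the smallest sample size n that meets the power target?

Standardized effect: d = |μ₁ − μ₀| / σ = |34.5 − 32.7| / 2.7 = 0.6667
Set Φ(δ − 1.645) = 0.8; then δ − 1.645 = Φ⁻¹(0.8) = 0.842, giving δ = 2.486.
δ = d·√n ⇒ n = (δ/d)² = (2.486 / 0.6667)² = 13.91.
Round up to the next whole unit.

n = 14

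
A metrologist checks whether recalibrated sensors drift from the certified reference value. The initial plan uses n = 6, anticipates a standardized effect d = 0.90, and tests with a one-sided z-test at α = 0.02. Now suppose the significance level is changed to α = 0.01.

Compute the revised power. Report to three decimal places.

Power ≈ 0.452

δ = d·√n = 0.90 × √6 = 2.2045 (unchanged). New critical value: z_{0.01} = 2.326.
Revised power = P(Z > 2.326 − δ) = Φ(-0.122) = 0.4515.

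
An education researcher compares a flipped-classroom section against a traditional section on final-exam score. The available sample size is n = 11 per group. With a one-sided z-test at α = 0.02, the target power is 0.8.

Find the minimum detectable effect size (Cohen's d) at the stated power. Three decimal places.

Required noncentrality: δ = z_{0.02} + z_{0.20} = 2.054 + 0.842 = 2.895.
δ = d·√(n/2) ⇒ d = δ/√(n/2) = 2.895/√(11/2) = 1.2346.

d ≈ 1.235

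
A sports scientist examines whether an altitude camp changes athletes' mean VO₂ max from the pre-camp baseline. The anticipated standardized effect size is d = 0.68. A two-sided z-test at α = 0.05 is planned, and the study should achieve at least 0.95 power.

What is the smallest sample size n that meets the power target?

For power 0.95 need Φ(δ − z_{0.025}) = 0.95, so δ = z_{0.025} + z_{0.05} = 1.960 + 1.645 = 3.605.
(For δ > 0 the lower-tail rejection region contributes negligibly to power, so the one-term inversion is standard.)
δ = d·√n ⇒ n = (δ/d)² = (3.605 / 0.68)² = 28.10.
Rounding up, n = 29.

n = 29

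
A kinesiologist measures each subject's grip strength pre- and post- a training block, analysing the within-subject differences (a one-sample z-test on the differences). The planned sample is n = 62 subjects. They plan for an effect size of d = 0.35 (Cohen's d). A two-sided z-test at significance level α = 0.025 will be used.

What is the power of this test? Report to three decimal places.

Noncentrality parameter: δ = d·√n = 0.35 × √62 = 2.7559
Critical value for a two-sided test at α = 0.025: z_{α/2} = 2.241.
Power = Φ(δ − 2.241) + Φ(−δ − 2.241) = Φ(0.515) + Φ(-4.997) = 0.6965 + 0.0000 = 0.6965.

Power ≈ 0.697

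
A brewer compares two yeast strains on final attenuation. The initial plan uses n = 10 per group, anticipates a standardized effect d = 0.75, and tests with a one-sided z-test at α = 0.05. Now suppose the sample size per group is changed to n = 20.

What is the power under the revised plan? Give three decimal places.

With n = 20 per group: δ = d·√(n/2) = 0.75 × √(20/2) = 2.3717. Critical value z_{0.05} = 1.645.
Revised power = P(Z > 1.645 − δ) = Φ(0.727) = 0.7663.

Power ≈ 0.766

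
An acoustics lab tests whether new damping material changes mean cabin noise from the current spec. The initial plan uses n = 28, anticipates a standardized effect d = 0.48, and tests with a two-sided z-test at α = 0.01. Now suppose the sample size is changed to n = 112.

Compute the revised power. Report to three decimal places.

With n = 112: δ = d·√n = 0.48 × √112 = 5.0798. Critical value z_{0.005} = 2.576.
Revised power = Φ(δ − 2.576) + Φ(−δ − 2.576) = Φ(2.504) + Φ(-7.656) = 0.9939 + 0.0000 = 0.9939.

Power ≈ 0.994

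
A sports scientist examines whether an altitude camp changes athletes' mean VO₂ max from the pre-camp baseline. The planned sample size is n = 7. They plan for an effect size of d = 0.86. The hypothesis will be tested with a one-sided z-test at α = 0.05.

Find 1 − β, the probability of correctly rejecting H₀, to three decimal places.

Noncentrality parameter: λ = d·√n = 0.86 × √7 = 2.2753
Critical value for a one-sided test at α = 0.05: z_α = 1.645.
Power = Φ(λ − 1.645) = Φ(0.630) = 0.7358.

Power ≈ 0.736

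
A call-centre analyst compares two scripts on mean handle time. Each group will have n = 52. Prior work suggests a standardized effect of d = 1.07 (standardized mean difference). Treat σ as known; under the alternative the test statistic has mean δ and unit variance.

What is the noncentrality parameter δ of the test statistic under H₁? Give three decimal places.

δ ≈ 5.456

δ = d·√(n/2) = 1.07 × √(52/2) = 5.4560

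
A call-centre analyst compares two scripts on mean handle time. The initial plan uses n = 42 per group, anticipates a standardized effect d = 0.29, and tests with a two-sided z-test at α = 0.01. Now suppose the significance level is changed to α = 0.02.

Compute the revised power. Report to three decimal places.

δ = d·√(n/2) = 0.29 × √(42/2) = 1.3289 (unchanged). New critical value: z_{0.01} = 2.326.
Revised power = Φ(δ − 2.326) + Φ(−δ − 2.326) = Φ(-0.997) + Φ(-3.655) = 0.1593 + 0.0001 = 0.1594.

Power ≈ 0.159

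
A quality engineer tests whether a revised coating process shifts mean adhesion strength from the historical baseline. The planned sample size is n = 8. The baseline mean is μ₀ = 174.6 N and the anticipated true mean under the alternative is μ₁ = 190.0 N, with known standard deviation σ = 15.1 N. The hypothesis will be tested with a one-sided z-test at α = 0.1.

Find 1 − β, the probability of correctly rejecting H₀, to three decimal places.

Standardized effect: d = |μ₁ − μ₀| / σ = |190.0 − 174.6| / 15.1 = 1.0199
Noncentrality parameter: λ = d·√n = 1.0199 × √8 = 2.8846
Critical value for a one-sided test at α = 0.1: z_α = 1.282.
Power = Φ(λ − 1.282) = Φ(1.603) = 0.9455.

Power ≈ 0.946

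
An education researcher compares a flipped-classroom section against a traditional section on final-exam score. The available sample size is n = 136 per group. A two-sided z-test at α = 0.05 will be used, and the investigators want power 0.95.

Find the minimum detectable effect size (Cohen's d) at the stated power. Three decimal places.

Need Φ(δ − 1.960) = 0.95, so δ = 1.960 + 1.645 = 3.605.
(Lower-tail contribution to power is negligible for δ > 0.)
δ = d·√(n/2) ⇒ d = δ/√(n/2) = 3.605/√(136/2) = 0.4371.

d ≈ 0.437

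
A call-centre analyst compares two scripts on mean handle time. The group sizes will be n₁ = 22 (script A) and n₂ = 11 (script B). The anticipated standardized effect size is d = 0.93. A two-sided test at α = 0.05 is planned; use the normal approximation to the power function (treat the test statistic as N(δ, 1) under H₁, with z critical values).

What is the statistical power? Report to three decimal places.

Noncentrality parameter: δ = d / √(1/n₁ + 1/n₂) = 0.93 / √(1/22 + 1/11) = 2.5185
Critical value for a two-sided test at α = 0.05: z_{α/2} = 1.960.
Power = Φ(δ − 1.960) + Φ(−δ − 1.960) = Φ(0.558) + Φ(-4.478) = 0.7117 + 0.0000 = 0.7117.

Power ≈ 0.712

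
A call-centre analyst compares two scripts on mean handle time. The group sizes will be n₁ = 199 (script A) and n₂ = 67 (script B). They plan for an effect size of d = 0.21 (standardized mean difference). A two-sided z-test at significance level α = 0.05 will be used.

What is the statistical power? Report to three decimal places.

Power ≈ 0.318

Noncentrality parameter: λ = d / √(1/n₁ + 1/n₂) = 0.21 / √(1/199 + 1/67) = 1.4868
Critical value for a two-sided test at α = 0.05: z_{α/2} = 1.960.
Power = Φ(λ − 1.960) + Φ(−λ − 1.960) = Φ(-0.473) + Φ(-3.447) = 0.3180 + 0.0003 = 0.3183.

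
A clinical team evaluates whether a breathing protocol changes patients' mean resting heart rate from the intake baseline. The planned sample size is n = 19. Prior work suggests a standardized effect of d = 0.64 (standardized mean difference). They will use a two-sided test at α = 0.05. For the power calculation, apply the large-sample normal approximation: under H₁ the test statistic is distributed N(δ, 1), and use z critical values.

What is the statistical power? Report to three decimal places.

Noncentrality parameter: δ = d·√n = 0.64 × √19 = 2.7897
Critical value for a two-sided test at α = 0.05: z_{α/2} = 1.960.
Power = Φ(δ − 1.960) + Φ(−δ − 1.960) = Φ(0.830) + Φ(-4.750) = 0.7967 + 0.0000 = 0.7967.

Power ≈ 0.797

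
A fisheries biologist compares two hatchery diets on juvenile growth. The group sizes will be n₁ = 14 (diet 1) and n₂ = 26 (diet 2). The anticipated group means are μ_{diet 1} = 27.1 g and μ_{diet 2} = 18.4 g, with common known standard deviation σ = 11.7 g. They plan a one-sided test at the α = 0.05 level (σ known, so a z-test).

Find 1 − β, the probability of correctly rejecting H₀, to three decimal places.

Power ≈ 0.725

Standardized effect: d = |μ_{diet 1} − μ_{diet 2}| / σ = |27.1 − 18.4| / 11.7 = 0.7436
Noncentrality parameter: δ = d / √(1/n₁ + 1/n₂) = 0.7436 / √(1/14 + 1/26) = 2.2431
One-sided α = 0.05 → critical value z_{0.05} = 1.645.
Power = P(Z > 1.645 − δ) = Φ(0.598) = 0.7252.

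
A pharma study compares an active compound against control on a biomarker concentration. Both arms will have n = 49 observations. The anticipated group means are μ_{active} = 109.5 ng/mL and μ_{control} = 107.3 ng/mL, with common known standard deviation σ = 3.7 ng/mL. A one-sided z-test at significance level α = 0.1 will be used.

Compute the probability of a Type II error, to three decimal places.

β ≈ 0.048

Standardized effect: d = |μ_{active} − μ_{control}| / σ = |109.5 − 107.3| / 3.7 = 0.5946
Noncentrality parameter: λ = d·√(n/2) = 0.5946 × √(49/2) = 2.9431
One-sided α = 0.1 → critical value z_{0.1} = 1.282.
Power = Φ(λ − 1.282) = Φ(1.662) = 0.9517.
Type II error: β = 1 − power = 1 − 0.9517 = 0.0483.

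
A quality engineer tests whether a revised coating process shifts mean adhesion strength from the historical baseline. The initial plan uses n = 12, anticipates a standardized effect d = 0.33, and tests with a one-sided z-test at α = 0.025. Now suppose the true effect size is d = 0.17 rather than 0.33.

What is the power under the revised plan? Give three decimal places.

Power ≈ 0.085

With d = 0.17: δ = d·√n = 0.17 × √12 = 0.5889. Critical value z_{0.025} = 1.960.
Revised power = P(Z > 1.960 − δ) = Φ(-1.371) = 0.0852.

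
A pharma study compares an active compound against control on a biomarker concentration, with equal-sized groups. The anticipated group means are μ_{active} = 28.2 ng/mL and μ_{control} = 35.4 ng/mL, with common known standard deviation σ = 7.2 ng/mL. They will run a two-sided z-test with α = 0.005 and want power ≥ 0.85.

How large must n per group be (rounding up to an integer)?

n = 30 per group

Standardized effect: d = |μ_{active} − μ_{control}| / σ = |28.2 − 35.4| / 7.2 = 1.0000
For power 0.85 need Φ(δ − z_{0.0025}) = 0.85, so δ = z_{0.0025} + z_{0.15} = 2.807 + 1.036 = 3.843.
(Ignoring the negligible lower-tail rejection probability gives the usual closed-form inversion.)
δ = d·√(n/2) ⇒ n = 2(δ/d)² = 2 × (3.843 / 1.0000)² = 29.54.
Round up to the next whole unit.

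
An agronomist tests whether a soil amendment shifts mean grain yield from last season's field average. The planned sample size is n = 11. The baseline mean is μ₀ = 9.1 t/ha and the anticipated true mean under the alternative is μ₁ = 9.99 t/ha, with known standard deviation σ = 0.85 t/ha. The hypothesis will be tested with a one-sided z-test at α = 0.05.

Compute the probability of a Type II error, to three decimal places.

Standardized effect: d = |μ₁ − μ₀| / σ = |9.99 − 9.1| / 0.85 = 1.0471
Noncentrality parameter: δ = d·√n = 1.0471 × √11 = 3.4727
Critical value for a one-sided test at α = 0.05: z_α = 1.645.
Power = P(Z > 1.645 − δ) = Φ(1.828) = 0.9662.
Type II error: β = 1 − power = 1 − 0.9662 = 0.0338.

β ≈ 0.034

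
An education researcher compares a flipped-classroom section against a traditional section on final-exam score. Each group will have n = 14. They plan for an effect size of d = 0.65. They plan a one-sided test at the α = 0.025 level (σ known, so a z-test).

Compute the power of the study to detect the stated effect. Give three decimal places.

Power ≈ 0.405

Noncentrality parameter: δ = d·√(n/2) = 0.65 × √(14/2) = 1.7197
One-sided α = 0.025 → critical value z_{0.025} = 1.960.
Power = Φ(δ − 1.960) = Φ(-0.240) = 0.4051.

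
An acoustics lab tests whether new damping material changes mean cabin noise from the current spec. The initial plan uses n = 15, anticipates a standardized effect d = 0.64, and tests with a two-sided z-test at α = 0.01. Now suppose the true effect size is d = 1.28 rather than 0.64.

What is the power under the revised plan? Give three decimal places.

Power ≈ 0.991

With d = 1.28: δ = d·√n = 1.28 × √15 = 4.9574. Critical value z_{0.005} = 2.576.
Revised power = Φ(δ − 2.576) + Φ(−δ − 2.576) = Φ(2.382) + Φ(-7.533) = 0.9914 + 0.0000 = 0.9914.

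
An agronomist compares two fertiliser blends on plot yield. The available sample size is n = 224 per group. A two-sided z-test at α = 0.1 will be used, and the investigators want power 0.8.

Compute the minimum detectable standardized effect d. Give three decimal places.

d ≈ 0.235

Need Φ(δ − 1.645) = 0.8, so δ = 1.645 + 0.842 = 2.486.
(The second rejection-region term Φ(−δ − z_{α/2}) is negligible and dropped.)
δ = d·√(n/2) ⇒ d = δ/√(n/2) = 2.486/√(224/2) = 0.2349.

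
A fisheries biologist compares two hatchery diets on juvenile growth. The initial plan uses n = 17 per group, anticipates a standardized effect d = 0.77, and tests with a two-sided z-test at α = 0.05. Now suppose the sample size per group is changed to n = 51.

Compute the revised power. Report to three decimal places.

With n = 51 per group: δ = d·√(n/2) = 0.77 × √(51/2) = 3.8883. Critical value z_{0.025} = 1.960.
Revised power = Φ(δ − 1.960) + Φ(−δ − 1.960) = Φ(1.928) + Φ(-5.848) = 0.9731 + 0.0000 = 0.9731.

Power ≈ 0.973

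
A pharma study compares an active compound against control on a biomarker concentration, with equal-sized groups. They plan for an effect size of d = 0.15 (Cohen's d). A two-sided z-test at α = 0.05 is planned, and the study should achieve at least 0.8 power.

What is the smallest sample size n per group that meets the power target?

n = 698 per group

For power 0.8 need Φ(δ − z_{0.025}) = 0.8, so δ = z_{0.025} + z_{0.20} = 1.960 + 0.842 = 2.802.
(The Φ(−δ − z_{α/2}) term is vanishingly small for δ > 0 and is dropped in the standard sample-size formula.)
δ = d·√(n/2) ⇒ n = 2(δ/d)² = 2 × (2.802 / 0.15)² = 697.68.
Rounding up, n = 698 per group.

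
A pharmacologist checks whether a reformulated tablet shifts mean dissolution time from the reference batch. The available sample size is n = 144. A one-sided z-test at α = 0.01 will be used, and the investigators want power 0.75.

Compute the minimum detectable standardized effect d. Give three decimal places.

Required noncentrality: δ = z_{0.01} + z_{0.25} = 2.326 + 0.674 = 3.001.
δ = d·√n ⇒ d = δ/√n = 3.001/√144 = 0.2501.

d ≈ 0.250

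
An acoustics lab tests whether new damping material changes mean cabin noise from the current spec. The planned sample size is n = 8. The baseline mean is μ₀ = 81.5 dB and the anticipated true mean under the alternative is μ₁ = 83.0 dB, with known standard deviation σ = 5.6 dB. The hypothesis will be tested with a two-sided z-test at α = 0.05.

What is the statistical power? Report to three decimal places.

Standardized effect: d = |μ₁ − μ₀| / σ = |83.0 − 81.5| / 5.6 = 0.2679
Noncentrality parameter: δ = d·√n = 0.2679 × √8 = 0.7576
Critical value for a two-sided test at α = 0.05: z_{α/2} = 1.960.
Power = Φ(δ − 1.960) + Φ(−δ − 1.960) = Φ(-1.202) + Φ(-2.718) = 0.1146 + 0.0033 = 0.1179.

Power ≈ 0.118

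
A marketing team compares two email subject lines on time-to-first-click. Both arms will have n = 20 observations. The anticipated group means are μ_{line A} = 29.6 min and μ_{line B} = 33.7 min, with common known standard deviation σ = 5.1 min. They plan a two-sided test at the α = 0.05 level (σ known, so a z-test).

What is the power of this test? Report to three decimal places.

Standardized effect: d = |μ_{line A} − μ_{line B}| / σ = |29.6 − 33.7| / 5.1 = 0.8039
Noncentrality parameter: δ = d·√(n/2) = 0.8039 × √(20/2) = 2.5422
Critical value for a two-sided test at α = 0.05: z_{α/2} = 1.960.
Power = Φ(δ − 1.960) + Φ(−δ − 1.960) = Φ(0.582) + Φ(-4.502) = 0.7198 + 0.0000 = 0.7198.

Power ≈ 0.720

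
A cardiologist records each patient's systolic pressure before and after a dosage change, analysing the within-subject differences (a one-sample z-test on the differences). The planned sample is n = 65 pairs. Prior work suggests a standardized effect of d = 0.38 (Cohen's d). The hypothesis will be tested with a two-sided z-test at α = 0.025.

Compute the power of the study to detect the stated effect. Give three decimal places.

Noncentrality parameter: δ = d·√n = 0.38 × √65 = 3.0637
Critical value for a two-sided test at α = 0.025: z_{α/2} = 2.241.
Power = Φ(δ − 2.241) + Φ(−δ − 2.241) = Φ(0.822) + Φ(-5.305) = 0.7945 + 0.0000 = 0.7945.

Power ≈ 0.795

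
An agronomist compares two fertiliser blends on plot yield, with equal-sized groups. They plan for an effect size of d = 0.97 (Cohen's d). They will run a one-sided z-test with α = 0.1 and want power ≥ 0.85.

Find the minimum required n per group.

Set Φ(δ − 1.282) = 0.85; then δ − 1.282 = Φ⁻¹(0.85) = 1.036, giving δ = 2.318.
δ = d·√(n/2) ⇒ n = 2(δ/d)² = 2 × (2.318 / 0.97)² = 11.42.
Round up to the next whole unit.

n = 12 per group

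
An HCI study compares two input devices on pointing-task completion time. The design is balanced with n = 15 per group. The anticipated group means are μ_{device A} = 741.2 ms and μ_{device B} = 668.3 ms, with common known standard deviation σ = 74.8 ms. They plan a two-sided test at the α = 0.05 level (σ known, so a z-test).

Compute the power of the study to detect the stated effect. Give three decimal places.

Power ≈ 0.761

Standardized effect: d = |μ_{device A} − μ_{device B}| / σ = |741.2 − 668.3| / 74.8 = 0.9746
Noncentrality parameter: δ = d·√(n/2) = 0.9746 × √(15/2) = 2.6690
Two-sided α = 0.05 → critical value z_{0.025} = 1.960.
Power = Φ(δ − 1.960) + Φ(−δ − 1.960) = Φ(0.709) + Φ(-4.629) = 0.7609 + 0.0000 = 0.7609.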